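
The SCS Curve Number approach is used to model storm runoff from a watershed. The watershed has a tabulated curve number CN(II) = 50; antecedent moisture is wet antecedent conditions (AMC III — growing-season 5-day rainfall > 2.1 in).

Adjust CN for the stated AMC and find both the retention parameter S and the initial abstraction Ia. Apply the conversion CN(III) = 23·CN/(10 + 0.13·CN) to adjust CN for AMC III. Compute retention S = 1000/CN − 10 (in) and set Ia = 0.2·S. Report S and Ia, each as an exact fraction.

CN(III) from CN(II)=50: (23·50)/(10 + 0.13·50) = 2300/33 ≈ 69.697
S = 1000/(2300/33) − 10 = 100/23 in ≈ 4.348 in
Initial abstraction Ia = S/5 = (100/23)/5 = 20/23 ≈ 0.870 in

S = 100/23 in ≈ 4.348 in; Ia = 20/23 in ≈ 0.870 in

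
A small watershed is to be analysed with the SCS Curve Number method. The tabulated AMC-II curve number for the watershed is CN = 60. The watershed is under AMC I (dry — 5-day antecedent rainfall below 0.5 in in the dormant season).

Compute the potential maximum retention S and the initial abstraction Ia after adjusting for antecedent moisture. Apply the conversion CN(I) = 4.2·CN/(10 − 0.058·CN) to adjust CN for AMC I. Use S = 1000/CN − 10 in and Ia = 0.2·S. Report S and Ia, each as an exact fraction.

S = 1000/63 in ≈ 15.873 in; Ia = 200/63 in ≈ 3.175 in

Dry (AMC I): CN(I) = 4.2·60/(10 − 0.058·60) = 252/(163/25) = 6300/163 ≈ 38.650
Max retention: S = 1000/(6300/163) − 10 = 1000/63 in (≈ 15.873 in)
Ia = 0.2S: 0.2·15.873 = 3.175 in (exactly 200/63)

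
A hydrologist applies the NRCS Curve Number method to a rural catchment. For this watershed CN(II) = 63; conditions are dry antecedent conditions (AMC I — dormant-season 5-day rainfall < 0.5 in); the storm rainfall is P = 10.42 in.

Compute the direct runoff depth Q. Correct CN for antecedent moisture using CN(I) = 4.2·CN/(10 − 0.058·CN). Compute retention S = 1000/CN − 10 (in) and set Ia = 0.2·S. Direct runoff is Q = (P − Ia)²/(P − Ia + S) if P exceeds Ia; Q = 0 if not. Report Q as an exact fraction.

Adjust CN=63 to AMC I: 4.2·63/(10 − 0.058·63) → (1323/5) ÷ (3173/500) = 132300/3173 ≈ 41.696
Max retention: S = 1000/(132300/3173) − 10 = 18500/1323 in (≈ 13.983 in)
Ia = 0.2·(18500/1323) = 3700/1323 in ≈ 2.797 in
Excess rainfall: 10.420 − 2.797 = 7.623 in; P > Ia so Q > 0
Q = (504283/66150)²/((504283/66150) + 18500/1323) = (254301344089/4375822500)/(1429283/66150) = 254301344089/94547070450 in ≈ 2.690 in

Q = 254301344089/94547070450 in ≈ 2.690 in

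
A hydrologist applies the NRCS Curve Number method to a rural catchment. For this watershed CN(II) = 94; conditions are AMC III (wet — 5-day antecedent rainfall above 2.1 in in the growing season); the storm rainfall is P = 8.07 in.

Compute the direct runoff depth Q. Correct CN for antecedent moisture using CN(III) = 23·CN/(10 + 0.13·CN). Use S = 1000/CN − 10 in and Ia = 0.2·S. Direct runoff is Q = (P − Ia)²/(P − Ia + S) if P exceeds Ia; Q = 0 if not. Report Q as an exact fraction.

Q = 250197259563/32299090900 in ≈ 7.746 in

Wet (AMC III): CN(III) = 23·94/(10 + 0.13·94) = 2162/(1111/50) = 108100/1111 ≈ 97.300
S = 1000/(108100/1111) − 10 = 300/1081 in ≈ 0.278 in
Ia = 0.2·(300/1081) = 60/1081 in ≈ 0.056 in
Excess rainfall: 8.070 − 0.056 = 8.014 in; P > Ia so Q > 0
Q = (866367/108100)²/((866367/108100) + 300/1081) = (750591778689/11685610000)/(896367/108100) = 250197259563/32299090900 in ≈ 7.746 in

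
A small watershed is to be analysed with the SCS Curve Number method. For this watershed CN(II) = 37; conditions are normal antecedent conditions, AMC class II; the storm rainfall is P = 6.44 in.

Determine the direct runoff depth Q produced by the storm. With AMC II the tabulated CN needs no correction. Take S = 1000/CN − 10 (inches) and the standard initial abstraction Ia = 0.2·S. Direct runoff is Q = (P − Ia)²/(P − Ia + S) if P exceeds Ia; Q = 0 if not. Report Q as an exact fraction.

CN(II) = 37; AMC II needs no correction.
Max retention: S = 1000/37 − 10 = 630/37 in (≈ 17.027 in)
Ia = 0.2S: 0.2·17.027 = 3.405 in (exactly 126/37)
P − Ia = 6.440 − 3.405 = 2807/925 ≈ 3.035 in (> 0, runoff occurs)
Q = (2807/925)²/((2807/925) + 630/37) = (7879249/855625)/(18557/925) = 1125607/2452175 in ≈ 0.459 in

Q = 1125607/2452175 in ≈ 0.459 in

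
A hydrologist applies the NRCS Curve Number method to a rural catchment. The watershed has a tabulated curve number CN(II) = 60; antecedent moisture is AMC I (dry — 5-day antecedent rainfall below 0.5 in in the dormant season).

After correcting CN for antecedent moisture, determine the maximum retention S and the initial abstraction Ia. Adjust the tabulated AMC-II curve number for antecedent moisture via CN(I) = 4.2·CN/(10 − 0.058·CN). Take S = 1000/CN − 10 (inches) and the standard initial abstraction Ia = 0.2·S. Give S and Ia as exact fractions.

Adjust CN=60 to AMC I: 4.2·60/(10 − 0.058·60) → 252 ÷ (163/25) = 6300/163 ≈ 38.650
Retention S: 1000/CN − 10 with CN=38.650 → S = 1000/63 ≈ 15.873 in
Initial abstraction Ia = S/5 = (1000/63)/5 = 200/63 ≈ 3.175 in

S = 1000/63 in ≈ 15.873 in; Ia = 200/63 in ≈ 3.175 in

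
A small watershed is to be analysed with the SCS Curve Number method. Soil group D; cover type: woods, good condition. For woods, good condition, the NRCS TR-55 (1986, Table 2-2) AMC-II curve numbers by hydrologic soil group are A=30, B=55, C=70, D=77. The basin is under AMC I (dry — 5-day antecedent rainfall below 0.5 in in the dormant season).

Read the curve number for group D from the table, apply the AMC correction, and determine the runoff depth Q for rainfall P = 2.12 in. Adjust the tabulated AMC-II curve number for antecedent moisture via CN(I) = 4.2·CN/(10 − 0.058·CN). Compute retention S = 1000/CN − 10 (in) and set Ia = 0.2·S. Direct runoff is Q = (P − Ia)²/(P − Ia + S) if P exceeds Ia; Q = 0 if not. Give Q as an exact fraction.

NRCS table: woods, good condition, soil group D → CN(II) = 77
Dry (AMC I): CN(I) = 4.2·77/(10 − 0.058·77) = (1617/5)/(2767/500) = 161700/2767 ≈ 58.439
S = 1000/(161700/2767) − 10 = 11500/1617 in ≈ 7.112 in
Initial abstraction Ia = S/5 = (11500/1617)/5 = 2300/1617 ≈ 1.422 in
Excess rainfall: 2.120 − 1.422 = 0.698 in; P > Ia so Q > 0
Runoff Q = (P−Ia)²/(P−Ia+S) = (0.698)²/(0.698+7.112) = 795296401/12762212925 ≈ 0.062 in

Q = 795296401/12762212925 in ≈ 0.062 in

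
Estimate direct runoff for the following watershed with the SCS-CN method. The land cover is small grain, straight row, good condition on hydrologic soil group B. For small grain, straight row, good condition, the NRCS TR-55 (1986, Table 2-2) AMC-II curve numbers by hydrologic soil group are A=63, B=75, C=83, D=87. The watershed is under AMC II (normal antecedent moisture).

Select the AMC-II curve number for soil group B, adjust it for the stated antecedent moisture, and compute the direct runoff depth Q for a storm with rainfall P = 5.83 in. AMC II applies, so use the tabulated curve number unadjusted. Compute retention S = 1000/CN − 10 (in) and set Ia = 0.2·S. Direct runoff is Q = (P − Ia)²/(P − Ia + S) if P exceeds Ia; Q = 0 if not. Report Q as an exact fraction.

NRCS table: small grain, straight row, good condition, soil group B → CN(II) = 75
Average conditions: CN = 75 (no AMC adjustment).
Retention S: 1000/CN − 10 with CN=75.000 → S = 10/3 ≈ 3.333 in
Initial abstraction Ia = S/5 = (10/3)/5 = 2/3 ≈ 0.667 in
P − Ia = 5.830 − 0.667 = 1549/300 ≈ 5.163 in (> 0, runoff occurs)
Q: (1549/300)² ÷ (2549/300) = 2399401/764700 in (≈ 3.138 in)

Q = 2399401/764700 in ≈ 3.138 in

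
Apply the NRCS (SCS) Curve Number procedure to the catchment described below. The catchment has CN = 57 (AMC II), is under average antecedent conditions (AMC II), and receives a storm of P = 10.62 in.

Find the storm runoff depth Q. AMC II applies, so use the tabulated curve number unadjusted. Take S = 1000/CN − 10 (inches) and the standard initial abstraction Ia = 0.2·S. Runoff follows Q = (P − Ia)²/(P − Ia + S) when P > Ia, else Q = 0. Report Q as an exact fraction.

AMC II — tabulated CN = 57 applies directly.
Retention S: 1000/CN − 10 with CN=57.000 → S = 430/57 ≈ 7.544 in
Ia = 0.2·(430/57) = 86/57 in ≈ 1.509 in
Since P=10.620 > Ia=1.509: effective rainfall P−Ia = 25967/2850 in
Q: (25967/2850)² ÷ (47467/2850) = 674285089/135280950 in (≈ 4.984 in)

Q = 674285089/135280950 in ≈ 4.984 in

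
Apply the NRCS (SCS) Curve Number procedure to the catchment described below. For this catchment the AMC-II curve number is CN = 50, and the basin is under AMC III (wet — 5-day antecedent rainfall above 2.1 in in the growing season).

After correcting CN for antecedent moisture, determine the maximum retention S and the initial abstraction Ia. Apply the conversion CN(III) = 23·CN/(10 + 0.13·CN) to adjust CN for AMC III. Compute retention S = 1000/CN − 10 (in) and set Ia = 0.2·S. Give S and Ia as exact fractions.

S = 100/23 in ≈ 4.348 in; Ia = 20/23 in ≈ 0.870 in

CN(III) from CN(II)=50: (23·50)/(10 + 0.13·50) = 2300/33 ≈ 69.697
S = 1000/(2300/33) − 10 = 100/23 in ≈ 4.348 in
Ia = 0.2·(100/23) = 20/23 in ≈ 0.870 in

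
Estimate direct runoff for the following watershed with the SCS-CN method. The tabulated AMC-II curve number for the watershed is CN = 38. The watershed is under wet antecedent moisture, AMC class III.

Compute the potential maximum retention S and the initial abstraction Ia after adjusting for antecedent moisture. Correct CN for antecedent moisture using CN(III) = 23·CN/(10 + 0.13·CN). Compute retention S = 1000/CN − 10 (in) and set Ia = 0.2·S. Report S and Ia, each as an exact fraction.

S = 3100/437 in ≈ 7.094 in; Ia = 620/437 in ≈ 1.419 in

Wet (AMC III): CN(III) = 23·38/(10 + 0.13·38) = 874/(747/50) = 43700/747 ≈ 58.501
Retention S: 1000/CN − 10 with CN=58.501 → S = 3100/437 ≈ 7.094 in
Ia = 0.2S: 0.2·7.094 = 1.419 in (exactly 620/437)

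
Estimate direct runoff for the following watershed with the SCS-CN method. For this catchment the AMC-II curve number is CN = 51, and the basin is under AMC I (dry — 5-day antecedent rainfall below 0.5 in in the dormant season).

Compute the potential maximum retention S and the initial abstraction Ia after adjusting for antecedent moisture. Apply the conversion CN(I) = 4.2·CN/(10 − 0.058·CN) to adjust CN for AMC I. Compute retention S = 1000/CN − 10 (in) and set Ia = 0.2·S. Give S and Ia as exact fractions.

CN(I) from CN(II)=51: (4.2·51)/(10 − 0.058·51) = 15300/503 ≈ 30.417
Max retention: S = 1000/(15300/503) − 10 = 3500/153 in (≈ 22.876 in)
Initial abstraction Ia = S/5 = (3500/153)/5 = 700/153 ≈ 4.575 in

S = 3500/153 in ≈ 22.876 in; Ia = 700/153 in ≈ 4.575 in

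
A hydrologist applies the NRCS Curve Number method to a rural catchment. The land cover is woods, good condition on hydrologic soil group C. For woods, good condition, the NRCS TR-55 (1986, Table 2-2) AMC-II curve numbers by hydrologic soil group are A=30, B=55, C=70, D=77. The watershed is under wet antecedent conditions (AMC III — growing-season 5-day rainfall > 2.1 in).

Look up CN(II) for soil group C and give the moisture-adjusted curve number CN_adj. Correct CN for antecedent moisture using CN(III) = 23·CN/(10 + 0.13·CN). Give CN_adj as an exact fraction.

NRCS table: woods, good condition, soil group C → CN(II) = 70
CN(III) from CN(II)=70: (23·70)/(10 + 0.13·70) = 16100/191 ≈ 84.293

CN_adj = 16100/191 ≈ 84.293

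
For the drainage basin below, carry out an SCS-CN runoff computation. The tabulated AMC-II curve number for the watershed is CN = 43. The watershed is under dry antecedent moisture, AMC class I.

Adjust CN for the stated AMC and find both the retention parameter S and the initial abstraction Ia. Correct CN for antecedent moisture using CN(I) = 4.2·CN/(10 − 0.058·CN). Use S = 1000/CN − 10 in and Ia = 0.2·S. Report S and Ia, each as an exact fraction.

Adjust CN=43 to AMC I: 4.2·43/(10 − 0.058·43) → (903/5) ÷ (3753/500) = 30100/1251 ≈ 24.061
Retention S: 1000/CN − 10 with CN=24.061 → S = 9500/301 ≈ 31.561 in
Initial abstraction Ia = S/5 = (9500/301)/5 = 1900/301 ≈ 6.312 in

S = 9500/301 in ≈ 31.561 in; Ia = 1900/301 in ≈ 6.312 in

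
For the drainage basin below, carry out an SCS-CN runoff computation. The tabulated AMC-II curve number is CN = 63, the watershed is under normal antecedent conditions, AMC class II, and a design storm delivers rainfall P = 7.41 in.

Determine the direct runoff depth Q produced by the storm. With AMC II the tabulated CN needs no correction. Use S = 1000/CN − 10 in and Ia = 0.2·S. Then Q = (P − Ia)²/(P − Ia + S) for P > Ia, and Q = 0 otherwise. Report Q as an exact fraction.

Q = 1543154089/480582900 in ≈ 3.211 in

Average conditions: CN = 63 (no AMC adjustment).
S = 1000/63 − 10 = 370/63 in ≈ 5.873 in
Ia = 0.2·(370/63) = 74/63 in ≈ 1.175 in
Since P=7.410 > Ia=1.175: effective rainfall P−Ia = 39283/6300 in
Q = (39283/6300)²/((39283/6300) + 370/63) = (1543154089/39690000)/(76283/6300) = 1543154089/480582900 in ≈ 3.211 in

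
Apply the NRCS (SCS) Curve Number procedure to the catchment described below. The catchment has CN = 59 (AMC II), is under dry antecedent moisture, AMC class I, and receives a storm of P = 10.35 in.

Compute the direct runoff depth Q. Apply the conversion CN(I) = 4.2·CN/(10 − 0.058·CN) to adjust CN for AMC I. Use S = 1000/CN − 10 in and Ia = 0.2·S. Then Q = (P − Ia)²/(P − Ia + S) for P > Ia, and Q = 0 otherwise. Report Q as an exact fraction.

Q = 30440827729/14483240940 in ≈ 2.102 in

CN(I) from CN(II)=59: (4.2·59)/(10 − 0.058·59) = 123900/3289 ≈ 37.671
Retention S: 1000/CN − 10 with CN=37.671 → S = 20500/1239 ≈ 16.546 in
Initial abstraction Ia = S/5 = (20500/1239)/5 = 4100/1239 ≈ 3.309 in
Excess rainfall: 10.350 − 3.309 = 7.041 in; P > Ia so Q > 0
Q: (174473/24780)² ÷ (584473/24780) = 30440827729/14483240940 in (≈ 2.102 in)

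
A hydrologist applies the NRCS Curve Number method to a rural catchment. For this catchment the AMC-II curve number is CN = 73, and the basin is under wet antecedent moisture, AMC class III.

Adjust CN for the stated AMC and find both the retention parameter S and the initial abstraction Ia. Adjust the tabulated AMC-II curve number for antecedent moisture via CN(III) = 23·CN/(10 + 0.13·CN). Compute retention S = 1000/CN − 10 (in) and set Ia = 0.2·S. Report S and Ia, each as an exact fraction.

CN(III) from CN(II)=73: (23·73)/(10 + 0.13·73) = 167900/1949 ≈ 86.147
Max retention: S = 1000/(167900/1949) − 10 = 2700/1679 in (≈ 1.608 in)
Ia = 0.2·(2700/1679) = 540/1679 in ≈ 0.322 in

S = 2700/1679 in ≈ 1.608 in; Ia = 540/1679 in ≈ 0.322 in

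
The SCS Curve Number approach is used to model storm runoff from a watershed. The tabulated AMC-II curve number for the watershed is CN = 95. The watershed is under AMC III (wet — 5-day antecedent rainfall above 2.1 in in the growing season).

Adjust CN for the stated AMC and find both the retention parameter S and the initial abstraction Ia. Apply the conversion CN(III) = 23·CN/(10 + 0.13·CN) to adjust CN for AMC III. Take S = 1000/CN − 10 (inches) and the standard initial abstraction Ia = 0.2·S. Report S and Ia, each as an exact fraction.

S = 100/437 in ≈ 0.229 in; Ia = 20/437 in ≈ 0.046 in

Wet (AMC III): CN(III) = 23·95/(10 + 0.13·95) = 2185/(447/20) = 43700/447 ≈ 97.763
Retention S: 1000/CN − 10 with CN=97.763 → S = 100/437 ≈ 0.229 in
Ia = 0.2S: 0.2·0.229 = 0.046 in (exactly 20/437)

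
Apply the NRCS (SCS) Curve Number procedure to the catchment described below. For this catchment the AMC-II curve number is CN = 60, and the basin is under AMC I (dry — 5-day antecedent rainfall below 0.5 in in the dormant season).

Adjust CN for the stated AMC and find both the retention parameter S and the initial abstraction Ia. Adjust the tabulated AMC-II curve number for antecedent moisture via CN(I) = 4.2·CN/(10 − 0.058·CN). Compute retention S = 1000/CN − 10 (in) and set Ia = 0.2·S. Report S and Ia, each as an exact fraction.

S = 1000/63 in ≈ 15.873 in; Ia = 200/63 in ≈ 3.175 in

Dry (AMC I): CN(I) = 4.2·60/(10 − 0.058·60) = 252/(163/25) = 6300/163 ≈ 38.650
Retention S: 1000/CN − 10 with CN=38.650 → S = 1000/63 ≈ 15.873 in
Ia = 0.2·(1000/63) = 200/63 in ≈ 3.175 in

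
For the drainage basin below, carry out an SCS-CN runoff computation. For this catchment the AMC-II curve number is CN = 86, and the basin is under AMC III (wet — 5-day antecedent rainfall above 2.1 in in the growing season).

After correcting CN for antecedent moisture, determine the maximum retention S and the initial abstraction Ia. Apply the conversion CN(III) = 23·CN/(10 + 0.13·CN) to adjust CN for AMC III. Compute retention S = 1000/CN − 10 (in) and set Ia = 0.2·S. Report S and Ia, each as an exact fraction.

S = 700/989 in ≈ 0.708 in; Ia = 140/989 in ≈ 0.142 in

Adjust CN=86 to AMC III: 23·86/(10 + 0.13·86) → 1978 ÷ (1059/50) = 98900/1059 ≈ 93.390
Retention S: 1000/CN − 10 with CN=93.390 → S = 700/989 ≈ 0.708 in
Ia = 0.2S: 0.2·0.708 = 0.142 in (exactly 140/989)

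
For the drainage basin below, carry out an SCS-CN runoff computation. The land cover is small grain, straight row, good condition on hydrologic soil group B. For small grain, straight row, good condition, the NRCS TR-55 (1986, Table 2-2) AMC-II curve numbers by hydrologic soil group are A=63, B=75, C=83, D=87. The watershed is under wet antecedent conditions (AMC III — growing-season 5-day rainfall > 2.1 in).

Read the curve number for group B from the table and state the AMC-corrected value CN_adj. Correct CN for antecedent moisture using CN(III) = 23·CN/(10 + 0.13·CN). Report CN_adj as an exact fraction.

NRCS table: small grain, straight row, good condition, soil group B → CN(II) = 75
CN(III) from CN(II)=75: (23·75)/(10 + 0.13·75) = 6900/79 ≈ 87.342

CN_adj = 6900/79 ≈ 87.342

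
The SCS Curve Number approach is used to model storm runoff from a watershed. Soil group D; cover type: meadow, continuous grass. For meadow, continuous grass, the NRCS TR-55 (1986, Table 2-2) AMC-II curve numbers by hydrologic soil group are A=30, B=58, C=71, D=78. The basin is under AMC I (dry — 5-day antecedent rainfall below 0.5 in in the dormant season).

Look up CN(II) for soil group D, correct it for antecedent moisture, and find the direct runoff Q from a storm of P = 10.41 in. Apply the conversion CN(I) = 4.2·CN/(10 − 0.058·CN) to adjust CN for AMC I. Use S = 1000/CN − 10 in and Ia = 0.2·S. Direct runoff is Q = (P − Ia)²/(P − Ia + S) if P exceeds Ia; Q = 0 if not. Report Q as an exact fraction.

Q = 551423571241/105862220100 in ≈ 5.209 in

NRCS table: meadow, continuous grass, soil group D → CN(II) = 78
Dry (AMC I): CN(I) = 4.2·78/(10 − 0.058·78) = (1638/5)/(1369/250) = 81900/1369 ≈ 59.825
Retention S: 1000/CN − 10 with CN=59.825 → S = 5500/819 ≈ 6.716 in
Ia = 0.2S: 0.2·6.716 = 1.343 in (exactly 1100/819)
Since P=10.410 > Ia=1.343: effective rainfall P−Ia = 742579/81900 in
Q = (742579/81900)²/((742579/81900) + 5500/819) = (551423571241/6707610000)/(1292579/81900) = 551423571241/105862220100 in ≈ 5.209 in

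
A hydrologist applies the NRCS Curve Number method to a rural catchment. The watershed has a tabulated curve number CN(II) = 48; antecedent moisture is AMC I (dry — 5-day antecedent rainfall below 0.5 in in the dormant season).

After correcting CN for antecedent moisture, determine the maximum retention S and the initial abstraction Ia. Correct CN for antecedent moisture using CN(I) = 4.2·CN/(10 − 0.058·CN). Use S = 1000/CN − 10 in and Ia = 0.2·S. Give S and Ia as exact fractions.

CN(I) from CN(II)=48: (4.2·48)/(10 − 0.058·48) = 12600/451 ≈ 27.938
Max retention: S = 1000/(12600/451) − 10 = 1625/63 in (≈ 25.794 in)
Ia = 0.2·(1625/63) = 325/63 in ≈ 5.159 in

S = 1625/63 in ≈ 25.794 in; Ia = 325/63 in ≈ 5.159 in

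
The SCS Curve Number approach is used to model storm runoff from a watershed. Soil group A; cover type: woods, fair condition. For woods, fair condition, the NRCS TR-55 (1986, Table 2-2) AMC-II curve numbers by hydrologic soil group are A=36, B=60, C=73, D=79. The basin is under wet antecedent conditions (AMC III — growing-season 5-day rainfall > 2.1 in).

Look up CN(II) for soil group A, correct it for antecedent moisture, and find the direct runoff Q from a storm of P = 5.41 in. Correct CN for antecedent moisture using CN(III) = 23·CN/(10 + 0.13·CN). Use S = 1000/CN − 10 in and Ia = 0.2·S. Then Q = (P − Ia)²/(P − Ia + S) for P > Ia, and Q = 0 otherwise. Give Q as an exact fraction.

NRCS table: woods, fair condition, soil group A → CN(II) = 36
Wet (AMC III): CN(III) = 23·36/(10 + 0.13·36) = 828/(367/25) = 20700/367 ≈ 56.403
Retention S: 1000/CN − 10 with CN=56.403 → S = 1600/207 ≈ 7.729 in
Initial abstraction Ia = S/5 = (1600/207)/5 = 320/207 ≈ 1.546 in
P − Ia = 5.410 − 1.546 = 79987/20700 ≈ 3.864 in (> 0, runoff occurs)
Q = (79987/20700)²/((79987/20700) + 1600/207) = (6397920169/428490000)/(239987/20700) = 6397920169/4967730900 in ≈ 1.288 in

Q = 6397920169/4967730900 in ≈ 1.288 in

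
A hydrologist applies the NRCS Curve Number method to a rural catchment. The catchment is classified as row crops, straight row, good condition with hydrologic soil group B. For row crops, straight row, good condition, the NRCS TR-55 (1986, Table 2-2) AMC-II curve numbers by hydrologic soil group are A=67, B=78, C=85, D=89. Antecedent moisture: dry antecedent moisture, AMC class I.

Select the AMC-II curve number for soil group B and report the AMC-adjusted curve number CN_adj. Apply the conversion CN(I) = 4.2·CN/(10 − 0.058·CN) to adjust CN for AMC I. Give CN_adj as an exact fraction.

CN_adj = 81900/1369 ≈ 59.825

NRCS table: row crops, straight row, good condition, soil group B → CN(II) = 78
Dry (AMC I): CN(I) = 4.2·78/(10 − 0.058·78) = (1638/5)/(1369/250) = 81900/1369 ≈ 59.825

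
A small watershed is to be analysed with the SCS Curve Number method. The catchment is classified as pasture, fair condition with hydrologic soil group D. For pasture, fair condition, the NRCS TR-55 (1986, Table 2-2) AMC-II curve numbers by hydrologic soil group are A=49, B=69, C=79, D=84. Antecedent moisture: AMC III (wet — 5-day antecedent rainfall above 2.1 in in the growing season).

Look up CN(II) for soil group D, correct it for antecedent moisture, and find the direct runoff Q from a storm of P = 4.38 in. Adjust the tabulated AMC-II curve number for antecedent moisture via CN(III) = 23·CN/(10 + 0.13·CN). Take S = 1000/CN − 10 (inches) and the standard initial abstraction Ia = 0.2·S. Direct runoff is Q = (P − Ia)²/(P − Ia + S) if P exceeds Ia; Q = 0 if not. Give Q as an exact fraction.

NRCS table: pasture, fair condition, soil group D → CN(II) = 84
Wet (AMC III): CN(III) = 23·84/(10 + 0.13·84) = 1932/(523/25) = 48300/523 ≈ 92.352
Max retention: S = 1000/(48300/523) − 10 = 400/483 in (≈ 0.828 in)
Ia = 0.2S: 0.2·0.828 = 0.166 in (exactly 80/483)
P − Ia = 4.380 − 0.166 = 101777/24150 ≈ 4.214 in (> 0, runoff occurs)
Q = (101777/24150)²/((101777/24150) + 400/483) = (10358557729/583222500)/(121777/24150) = 10358557729/2940914550 in ≈ 3.522 in

Q = 10358557729/2940914550 in ≈ 3.522 in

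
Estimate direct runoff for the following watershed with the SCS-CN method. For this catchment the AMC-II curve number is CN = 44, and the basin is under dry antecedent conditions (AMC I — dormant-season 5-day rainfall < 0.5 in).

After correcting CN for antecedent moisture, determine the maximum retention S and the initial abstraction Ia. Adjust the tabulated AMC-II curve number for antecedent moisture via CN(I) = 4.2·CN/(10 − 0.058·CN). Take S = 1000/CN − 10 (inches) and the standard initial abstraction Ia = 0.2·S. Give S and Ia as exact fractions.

S = 1000/33 in ≈ 30.303 in; Ia = 200/33 in ≈ 6.061 in

CN(I) from CN(II)=44: (4.2·44)/(10 − 0.058·44) = 3300/133 ≈ 24.812
S = 1000/(3300/133) − 10 = 1000/33 in ≈ 30.303 in
Ia = 0.2S: 0.2·30.303 = 6.061 in (exactly 200/33)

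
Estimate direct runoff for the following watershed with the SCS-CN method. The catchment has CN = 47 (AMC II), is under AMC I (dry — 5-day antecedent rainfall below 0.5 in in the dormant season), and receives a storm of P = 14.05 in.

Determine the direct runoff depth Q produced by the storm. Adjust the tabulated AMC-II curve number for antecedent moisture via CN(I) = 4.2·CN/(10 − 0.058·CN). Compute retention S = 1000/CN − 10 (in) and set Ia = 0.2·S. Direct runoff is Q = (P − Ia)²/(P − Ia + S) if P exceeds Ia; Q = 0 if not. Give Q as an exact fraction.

CN(I) from CN(II)=47: (4.2·47)/(10 − 0.058·47) = 98700/3637 ≈ 27.138
Max retention: S = 1000/(98700/3637) − 10 = 26500/987 in (≈ 26.849 in)
Ia = 0.2·(26500/987) = 5300/987 in ≈ 5.370 in
P − Ia = 14.050 − 5.370 = 171347/19740 ≈ 8.680 in (> 0, runoff occurs)
Runoff Q = (P−Ia)²/(P−Ia+S) = (8.680)²/(8.680+26.849) = 29359794409/13844589780 ≈ 2.121 in

Q = 29359794409/13844589780 in ≈ 2.121 in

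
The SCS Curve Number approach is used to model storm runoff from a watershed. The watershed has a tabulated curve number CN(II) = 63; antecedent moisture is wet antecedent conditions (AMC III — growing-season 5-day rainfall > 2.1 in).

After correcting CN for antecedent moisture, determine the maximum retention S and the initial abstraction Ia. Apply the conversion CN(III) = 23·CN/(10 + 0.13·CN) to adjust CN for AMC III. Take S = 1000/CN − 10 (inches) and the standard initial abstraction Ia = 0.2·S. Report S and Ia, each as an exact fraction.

S = 3700/1449 in ≈ 2.553 in; Ia = 740/1449 in ≈ 0.511 in

Adjust CN=63 to AMC III: 23·63/(10 + 0.13·63) → 1449 ÷ (1819/100) = 144900/1819 ≈ 79.659
S = 1000/(144900/1819) − 10 = 3700/1449 in ≈ 2.553 in
Initial abstraction Ia = S/5 = (3700/1449)/5 = 740/1449 ≈ 0.511 in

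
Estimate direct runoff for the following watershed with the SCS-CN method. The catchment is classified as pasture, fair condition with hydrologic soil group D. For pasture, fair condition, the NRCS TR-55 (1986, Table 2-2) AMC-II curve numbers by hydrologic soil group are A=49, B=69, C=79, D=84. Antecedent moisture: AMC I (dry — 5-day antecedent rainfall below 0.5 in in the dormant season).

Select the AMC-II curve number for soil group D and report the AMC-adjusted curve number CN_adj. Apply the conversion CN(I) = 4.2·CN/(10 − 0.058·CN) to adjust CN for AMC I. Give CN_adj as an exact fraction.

CN_adj = 44100/641 ≈ 68.799

NRCS table: pasture, fair condition, soil group D → CN(II) = 84
CN(I) from CN(II)=84: (4.2·84)/(10 − 0.058·84) = 44100/641 ≈ 68.799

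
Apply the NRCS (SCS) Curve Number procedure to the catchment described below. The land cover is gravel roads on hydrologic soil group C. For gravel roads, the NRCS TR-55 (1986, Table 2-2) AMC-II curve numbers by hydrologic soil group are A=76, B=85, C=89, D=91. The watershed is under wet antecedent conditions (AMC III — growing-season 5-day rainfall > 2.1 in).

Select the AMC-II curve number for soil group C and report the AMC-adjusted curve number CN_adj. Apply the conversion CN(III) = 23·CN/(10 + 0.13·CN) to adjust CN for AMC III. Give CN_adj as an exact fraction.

NRCS table: gravel roads, soil group C → CN(II) = 89
CN(III) from CN(II)=89: (23·89)/(10 + 0.13·89) = 204700/2157 ≈ 94.900

CN_adj = 204700/2157 ≈ 94.900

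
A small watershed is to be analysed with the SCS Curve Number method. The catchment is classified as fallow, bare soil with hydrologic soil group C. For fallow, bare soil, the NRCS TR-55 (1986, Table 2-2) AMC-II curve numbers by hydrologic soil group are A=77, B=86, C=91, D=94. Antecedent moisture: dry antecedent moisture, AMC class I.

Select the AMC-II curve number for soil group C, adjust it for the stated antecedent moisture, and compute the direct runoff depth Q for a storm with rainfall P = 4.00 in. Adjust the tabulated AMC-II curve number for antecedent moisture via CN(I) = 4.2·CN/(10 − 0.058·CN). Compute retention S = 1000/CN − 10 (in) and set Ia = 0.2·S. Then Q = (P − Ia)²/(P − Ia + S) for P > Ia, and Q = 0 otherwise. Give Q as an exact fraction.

NRCS table: fallow, bare soil, soil group C → CN(II) = 91
Dry (AMC I): CN(I) = 4.2·91/(10 − 0.058·91) = (1911/5)/(2361/500) = 63700/787 ≈ 80.940
Retention S: 1000/CN − 10 with CN=80.940 → S = 1500/637 ≈ 2.355 in
Ia = 0.2S: 0.2·2.355 = 0.471 in (exactly 300/637)
Since P=4.000 > Ia=0.471: effective rainfall P−Ia = 2248/637 in
Q: (2248/637)² ÷ (3748/637) = 1263376/596869 in (≈ 2.117 in)

Q = 1263376/596869 in ≈ 2.117 in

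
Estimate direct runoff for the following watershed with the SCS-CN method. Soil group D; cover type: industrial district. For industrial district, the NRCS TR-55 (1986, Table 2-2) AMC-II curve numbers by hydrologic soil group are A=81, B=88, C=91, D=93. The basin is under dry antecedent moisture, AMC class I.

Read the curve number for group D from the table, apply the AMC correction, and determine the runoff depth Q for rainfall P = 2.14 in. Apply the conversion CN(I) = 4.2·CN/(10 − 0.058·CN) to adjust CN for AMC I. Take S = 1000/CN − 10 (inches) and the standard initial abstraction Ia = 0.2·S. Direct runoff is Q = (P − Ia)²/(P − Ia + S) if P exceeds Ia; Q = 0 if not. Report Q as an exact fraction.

Q = 617671609/695449350 in ≈ 0.888 in

NRCS table: industrial district, soil group D → CN(II) = 93
Dry (AMC I): CN(I) = 4.2·93/(10 − 0.058·93) = (1953/5)/(2303/500) = 27900/329 ≈ 84.802
S = 1000/(27900/329) − 10 = 500/279 in ≈ 1.792 in
Ia = 0.2·(500/279) = 100/279 in ≈ 0.358 in
Excess rainfall: 2.140 − 0.358 = 1.782 in; P > Ia so Q > 0
Q: (24853/13950)² ÷ (49853/13950) = 617671609/695449350 in (≈ 0.888 in)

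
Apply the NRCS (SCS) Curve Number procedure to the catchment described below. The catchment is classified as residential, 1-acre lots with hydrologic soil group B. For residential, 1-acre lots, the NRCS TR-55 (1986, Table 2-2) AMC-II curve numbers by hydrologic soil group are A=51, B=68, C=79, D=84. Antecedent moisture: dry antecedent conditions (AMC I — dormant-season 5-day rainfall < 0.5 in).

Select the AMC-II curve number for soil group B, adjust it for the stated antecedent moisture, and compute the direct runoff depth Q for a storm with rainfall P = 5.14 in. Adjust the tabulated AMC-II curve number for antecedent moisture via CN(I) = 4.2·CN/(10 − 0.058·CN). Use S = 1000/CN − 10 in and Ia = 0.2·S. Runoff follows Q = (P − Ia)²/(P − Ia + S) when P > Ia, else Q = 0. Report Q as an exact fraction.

NRCS table: residential, 1-acre lots, soil group B → CN(II) = 68
Dry (AMC I): CN(I) = 4.2·68/(10 − 0.058·68) = (1428/5)/(757/125) = 35700/757 ≈ 47.160
S = 1000/(35700/757) − 10 = 4000/357 in ≈ 11.204 in
Ia = 0.2S: 0.2·11.204 = 2.241 in (exactly 800/357)
Excess rainfall: 5.140 − 2.241 = 2.899 in; P > Ia so Q > 0
Q = (51749/17850)²/((51749/17850) + 4000/357) = (2677959001/318622500)/(251749/17850) = 2677959001/4493719650 in ≈ 0.596 in

Q = 2677959001/4493719650 in ≈ 0.596 in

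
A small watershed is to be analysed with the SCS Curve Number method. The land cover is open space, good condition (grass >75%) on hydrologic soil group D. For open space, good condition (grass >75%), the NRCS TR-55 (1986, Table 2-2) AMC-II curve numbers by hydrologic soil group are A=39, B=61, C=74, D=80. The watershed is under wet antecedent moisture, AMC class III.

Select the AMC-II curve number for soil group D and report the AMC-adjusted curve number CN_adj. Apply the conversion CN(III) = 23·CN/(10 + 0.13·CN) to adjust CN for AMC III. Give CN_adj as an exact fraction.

NRCS table: open space, good condition (grass >75%), soil group D → CN(II) = 80
Wet (AMC III): CN(III) = 23·80/(10 + 0.13·80) = 1840/(102/5) = 4600/51 ≈ 90.196

CN_adj = 4600/51 ≈ 90.196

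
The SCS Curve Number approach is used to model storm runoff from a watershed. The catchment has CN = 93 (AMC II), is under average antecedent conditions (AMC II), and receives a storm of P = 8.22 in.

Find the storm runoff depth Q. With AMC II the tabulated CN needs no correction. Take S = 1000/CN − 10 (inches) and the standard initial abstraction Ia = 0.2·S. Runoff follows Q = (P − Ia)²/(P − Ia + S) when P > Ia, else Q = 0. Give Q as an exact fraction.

CN(II) = 93; AMC II needs no correction.
Retention S: 1000/CN − 10 with CN=93.000 → S = 70/93 ≈ 0.753 in
Initial abstraction Ia = S/5 = (70/93)/5 = 14/93 ≈ 0.151 in
Excess rainfall: 8.220 − 0.151 = 8.069 in; P > Ia so Q > 0
Runoff Q = (P−Ia)²/(P−Ia+S) = (8.069)²/(8.069+0.753) = 1407975529/190756950 ≈ 7.381 in

Q = 1407975529/190756950 in ≈ 7.381 in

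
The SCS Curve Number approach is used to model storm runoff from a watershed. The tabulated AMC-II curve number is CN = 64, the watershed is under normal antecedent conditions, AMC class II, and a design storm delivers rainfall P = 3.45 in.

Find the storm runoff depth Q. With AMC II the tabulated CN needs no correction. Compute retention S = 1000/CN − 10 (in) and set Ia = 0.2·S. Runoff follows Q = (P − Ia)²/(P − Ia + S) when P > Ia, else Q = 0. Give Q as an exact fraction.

CN(II) = 64; AMC II needs no correction.
S = 1000/64 − 10 = 45/8 in ≈ 5.625 in
Initial abstraction Ia = S/5 = (45/8)/5 = 9/8 ≈ 1.125 in
Since P=3.450 > Ia=1.125: effective rainfall P−Ia = 93/40 in
Runoff Q = (P−Ia)²/(P−Ia+S) = (2.325)²/(2.325+5.625) = 2883/4240 ≈ 0.680 in

Q = 2883/4240 in ≈ 0.680 in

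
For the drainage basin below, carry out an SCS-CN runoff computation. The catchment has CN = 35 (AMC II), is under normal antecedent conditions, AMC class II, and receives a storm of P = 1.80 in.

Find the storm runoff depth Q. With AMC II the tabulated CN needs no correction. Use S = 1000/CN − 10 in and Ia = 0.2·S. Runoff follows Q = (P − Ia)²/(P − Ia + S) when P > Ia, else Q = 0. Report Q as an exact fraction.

CN(II) = 35; AMC II needs no correction.
Retention S: 1000/CN − 10 with CN=35.000 → S = 130/7 ≈ 18.571 in
Initial abstraction Ia = S/5 = (130/7)/5 = 26/7 ≈ 3.714 in
P = 1.800 ≤ Ia = 3.714 in: entire storm abstracted, Q = 0.

Q = 0 in ≈ 0.000 in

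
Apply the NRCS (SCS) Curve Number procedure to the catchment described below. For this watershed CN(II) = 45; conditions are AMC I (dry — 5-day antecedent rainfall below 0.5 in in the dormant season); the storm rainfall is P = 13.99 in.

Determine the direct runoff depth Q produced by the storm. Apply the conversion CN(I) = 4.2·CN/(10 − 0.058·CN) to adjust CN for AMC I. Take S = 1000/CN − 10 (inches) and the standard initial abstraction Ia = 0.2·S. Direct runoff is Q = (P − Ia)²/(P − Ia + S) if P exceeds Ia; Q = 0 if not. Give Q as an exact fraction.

Dry (AMC I): CN(I) = 4.2·45/(10 − 0.058·45) = 189/(739/100) = 18900/739 ≈ 25.575
Retention S: 1000/CN − 10 with CN=25.575 → S = 5500/189 ≈ 29.101 in
Ia = 0.2·(5500/189) = 1100/189 in ≈ 5.820 in
Excess rainfall: 13.990 − 5.820 = 8.170 in; P > Ia so Q > 0
Q = (154411/18900)²/((154411/18900) + 5500/189) = (23842756921/357210000)/(704411/18900) = 23842756921/13313367900 in ≈ 1.791 in

Q = 23842756921/13313367900 in ≈ 1.791 in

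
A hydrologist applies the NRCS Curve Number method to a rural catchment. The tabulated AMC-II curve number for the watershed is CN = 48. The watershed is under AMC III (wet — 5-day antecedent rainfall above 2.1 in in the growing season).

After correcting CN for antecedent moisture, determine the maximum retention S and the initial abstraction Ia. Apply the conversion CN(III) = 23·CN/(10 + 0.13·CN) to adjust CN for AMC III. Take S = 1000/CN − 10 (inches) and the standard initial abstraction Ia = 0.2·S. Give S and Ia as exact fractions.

CN(III) from CN(II)=48: (23·48)/(10 + 0.13·48) = 13800/203 ≈ 67.980
Retention S: 1000/CN − 10 with CN=67.980 → S = 325/69 ≈ 4.710 in
Initial abstraction Ia = S/5 = (325/69)/5 = 65/69 ≈ 0.942 in

S = 325/69 in ≈ 4.710 in; Ia = 65/69 in ≈ 0.942 in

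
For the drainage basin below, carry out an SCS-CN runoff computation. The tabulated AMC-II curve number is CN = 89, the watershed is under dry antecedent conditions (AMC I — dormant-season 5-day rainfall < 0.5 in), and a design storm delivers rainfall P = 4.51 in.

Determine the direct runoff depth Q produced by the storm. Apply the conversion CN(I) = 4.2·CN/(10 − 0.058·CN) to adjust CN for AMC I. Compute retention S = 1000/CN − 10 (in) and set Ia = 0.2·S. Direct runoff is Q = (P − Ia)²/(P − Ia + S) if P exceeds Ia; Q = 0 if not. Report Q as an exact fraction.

Q = 48833660051/21797960100 in ≈ 2.240 in

CN(I) from CN(II)=89: (4.2·89)/(10 − 0.058·89) = 186900/2419 ≈ 77.263
S = 1000/(186900/2419) − 10 = 5500/1869 in ≈ 2.943 in
Ia = 0.2·(5500/1869) = 1100/1869 in ≈ 0.589 in
Excess rainfall: 4.510 − 0.589 = 3.921 in; P > Ia so Q > 0
Q: (732919/186900)² ÷ (1282919/186900) = 48833660051/21797960100 in (≈ 2.240 in)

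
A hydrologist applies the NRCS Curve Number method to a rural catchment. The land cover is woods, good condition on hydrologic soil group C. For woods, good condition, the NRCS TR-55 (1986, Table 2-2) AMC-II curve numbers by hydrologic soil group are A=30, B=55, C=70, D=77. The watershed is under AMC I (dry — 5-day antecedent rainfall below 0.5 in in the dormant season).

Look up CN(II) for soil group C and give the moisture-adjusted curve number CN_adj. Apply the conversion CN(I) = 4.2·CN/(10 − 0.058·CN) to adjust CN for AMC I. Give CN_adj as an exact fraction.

CN_adj = 4900/99 ≈ 49.495

NRCS table: woods, good condition, soil group C → CN(II) = 70
Dry (AMC I): CN(I) = 4.2·70/(10 − 0.058·70) = 294/(297/50) = 4900/99 ≈ 49.495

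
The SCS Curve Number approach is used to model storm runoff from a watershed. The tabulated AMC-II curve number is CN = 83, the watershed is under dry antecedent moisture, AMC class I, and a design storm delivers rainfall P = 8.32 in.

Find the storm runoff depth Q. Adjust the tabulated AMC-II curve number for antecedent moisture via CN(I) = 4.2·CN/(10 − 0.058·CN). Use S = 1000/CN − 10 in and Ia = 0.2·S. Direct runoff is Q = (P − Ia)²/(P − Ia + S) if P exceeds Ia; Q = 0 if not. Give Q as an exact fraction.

CN(I) from CN(II)=83: (4.2·83)/(10 − 0.058·83) = 174300/2593 ≈ 67.219
S = 1000/(174300/2593) − 10 = 8500/1743 in ≈ 4.877 in
Ia = 0.2·(8500/1743) = 1700/1743 in ≈ 0.975 in
Excess rainfall: 8.320 − 0.975 = 7.345 in; P > Ia so Q > 0
Q = (320044/43575)²/((320044/43575) + 8500/1743) = (102428161936/1898780625)/(532544/43575) = 6401760121/1450350300 in ≈ 4.414 in

Q = 6401760121/1450350300 in ≈ 4.414 in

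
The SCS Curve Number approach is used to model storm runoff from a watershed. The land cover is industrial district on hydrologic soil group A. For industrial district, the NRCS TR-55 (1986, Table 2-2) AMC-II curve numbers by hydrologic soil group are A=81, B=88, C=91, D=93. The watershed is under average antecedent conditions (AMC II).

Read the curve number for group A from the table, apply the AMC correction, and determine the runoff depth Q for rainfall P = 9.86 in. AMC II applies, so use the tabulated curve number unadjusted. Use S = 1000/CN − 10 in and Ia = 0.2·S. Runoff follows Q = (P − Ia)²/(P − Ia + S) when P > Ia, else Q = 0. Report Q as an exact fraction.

NRCS table: industrial district, soil group A → CN(II) = 81
Average conditions: CN = 81 (no AMC adjustment).
Max retention: S = 1000/81 − 10 = 190/81 in (≈ 2.346 in)
Initial abstraction Ia = S/5 = (190/81)/5 = 38/81 ≈ 0.469 in
P − Ia = 9.860 − 0.469 = 38033/4050 ≈ 9.391 in (> 0, runoff occurs)
Runoff Q = (P−Ia)²/(P−Ia+S) = (9.391)²/(9.391+2.346) = 1446509089/192508650 ≈ 7.514 in

Q = 1446509089/192508650 in ≈ 7.514 in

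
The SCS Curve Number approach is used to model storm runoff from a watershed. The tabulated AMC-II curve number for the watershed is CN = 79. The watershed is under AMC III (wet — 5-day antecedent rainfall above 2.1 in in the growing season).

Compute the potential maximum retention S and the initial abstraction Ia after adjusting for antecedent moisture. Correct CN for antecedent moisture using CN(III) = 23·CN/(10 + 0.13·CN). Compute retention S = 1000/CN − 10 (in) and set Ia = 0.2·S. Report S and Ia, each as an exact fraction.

S = 2100/1817 in ≈ 1.156 in; Ia = 420/1817 in ≈ 0.231 in

Wet (AMC III): CN(III) = 23·79/(10 + 0.13·79) = 1817/(2027/100) = 181700/2027 ≈ 89.640
Max retention: S = 1000/(181700/2027) − 10 = 2100/1817 in (≈ 1.156 in)
Ia = 0.2·(2100/1817) = 420/1817 in ≈ 0.231 in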